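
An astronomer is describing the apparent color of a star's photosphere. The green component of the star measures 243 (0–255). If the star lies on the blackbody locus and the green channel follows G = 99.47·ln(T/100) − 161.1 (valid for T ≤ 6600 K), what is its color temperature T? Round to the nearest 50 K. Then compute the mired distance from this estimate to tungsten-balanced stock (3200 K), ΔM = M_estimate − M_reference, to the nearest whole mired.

-140 mireds

ln t = (243 + 161.1) / 99.47 = 4.0625.
t = e^4.0625 = 58.121.
T = 100·t = 5812 K → 5800 K to the nearest 50 K.
M_estimate = 10⁶/5800 = 172.41; M_reference = 10⁶/3200 = 312.50.
ΔM = 172.41 − 312.50 = -140.09 → -140 mireds.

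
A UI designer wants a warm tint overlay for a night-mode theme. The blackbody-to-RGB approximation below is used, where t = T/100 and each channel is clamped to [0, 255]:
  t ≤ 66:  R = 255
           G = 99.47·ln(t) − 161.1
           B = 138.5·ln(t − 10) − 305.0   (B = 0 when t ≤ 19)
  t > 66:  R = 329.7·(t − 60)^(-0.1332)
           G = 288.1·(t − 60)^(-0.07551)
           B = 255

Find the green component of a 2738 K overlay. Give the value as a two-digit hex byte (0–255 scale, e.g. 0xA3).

0xA8

t = 2738/100 = 27.38; the t ≤ 66 branch applies.
G = 99.47·ln 27.38 − 161.1 = 99.47·3.3098 − 161.1 = 168.127.
Rounded: 168; in hex, 0xA8.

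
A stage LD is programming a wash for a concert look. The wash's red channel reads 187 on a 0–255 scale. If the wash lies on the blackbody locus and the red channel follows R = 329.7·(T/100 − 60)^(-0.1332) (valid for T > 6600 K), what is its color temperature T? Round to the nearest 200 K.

13000 K

(t − 60)^(-0.1332) = 187/329.7 = 0.56718.
t − 60 = 0.56718^(1/-0.1332) = 0.56718^(-7.508) = 70.620, so t = 130.620.
T = 100·t = 13062 K → 13000 K to the nearest 200 K.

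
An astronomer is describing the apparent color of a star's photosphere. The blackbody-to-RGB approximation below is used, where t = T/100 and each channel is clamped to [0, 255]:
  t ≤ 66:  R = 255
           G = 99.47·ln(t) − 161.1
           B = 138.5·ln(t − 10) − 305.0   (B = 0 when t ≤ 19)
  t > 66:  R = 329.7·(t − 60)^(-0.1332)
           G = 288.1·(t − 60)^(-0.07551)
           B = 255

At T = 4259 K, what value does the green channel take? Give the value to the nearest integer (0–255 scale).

t = 4259/100 = 42.59; the t ≤ 66 branch applies.
G = 99.47·ln 42.59 − 161.1 = 99.47·3.7516 − 161.1 = 212.074.
Rounded: 212.

212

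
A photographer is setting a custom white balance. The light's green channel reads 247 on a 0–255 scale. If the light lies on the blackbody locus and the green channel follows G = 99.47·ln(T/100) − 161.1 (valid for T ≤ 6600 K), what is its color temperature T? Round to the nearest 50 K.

ln t = (247 + 161.1) / 99.47 = 4.1027.
t = e^4.1027 = 60.506.
T = 100·t = 6051 K → 6050 K to the nearest 50 K.

6050 K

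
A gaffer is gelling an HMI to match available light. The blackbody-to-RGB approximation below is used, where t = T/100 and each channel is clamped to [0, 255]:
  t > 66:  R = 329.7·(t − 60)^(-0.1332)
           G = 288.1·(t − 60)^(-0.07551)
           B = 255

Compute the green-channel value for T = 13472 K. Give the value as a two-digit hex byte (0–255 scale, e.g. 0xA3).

t = 13472/100 = 134.72; the t > 66 branch applies.
G = 288.1·(134.72 − 60)^(-0.07551) = 288.1·74.72^(-0.07551) = 288.1·0.72200 = 208.008.
Rounded: 208; in hex, 0xD0.

0xD0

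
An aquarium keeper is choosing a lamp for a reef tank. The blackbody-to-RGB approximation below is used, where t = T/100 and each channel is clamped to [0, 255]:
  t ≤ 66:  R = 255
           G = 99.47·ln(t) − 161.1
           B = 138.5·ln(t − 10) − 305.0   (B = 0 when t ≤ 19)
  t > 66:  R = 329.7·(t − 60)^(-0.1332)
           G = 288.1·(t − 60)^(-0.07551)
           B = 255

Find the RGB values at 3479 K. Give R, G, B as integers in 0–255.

R=255, G=192, B=140

t = 3479/100 = 34.79; the t ≤ 66 branch applies.
R = 255 by definition for t ≤ 66.
G = 99.47·ln 34.79 − 161.1 = 99.47·3.5493 − 161.1 = 191.952.
B = 138.5·ln(34.79 − 10) − 305.0 = 138.5·ln 24.79 − 305.0 = 138.5·3.2104 − 305.0 = 139.646.
Rounded: (255, 192, 140).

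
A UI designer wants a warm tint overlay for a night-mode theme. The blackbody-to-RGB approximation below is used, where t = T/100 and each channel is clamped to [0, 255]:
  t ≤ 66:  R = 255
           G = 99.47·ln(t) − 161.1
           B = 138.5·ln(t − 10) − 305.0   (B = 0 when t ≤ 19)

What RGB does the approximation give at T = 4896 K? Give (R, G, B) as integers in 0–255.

t = 4896/100 = 48.96; the t ≤ 66 branch applies.
R = 255 by definition for t ≤ 66.
G = 99.47·ln 48.96 − 161.1 = 99.47·3.8910 − 161.1 = 225.938.
B = 138.5·ln(48.96 − 10) − 305.0 = 138.5·ln 38.96 − 305.0 = 138.5·3.6625 − 305.0 = 202.261.
Rounded: (255, 226, 202).

(255, 226, 202)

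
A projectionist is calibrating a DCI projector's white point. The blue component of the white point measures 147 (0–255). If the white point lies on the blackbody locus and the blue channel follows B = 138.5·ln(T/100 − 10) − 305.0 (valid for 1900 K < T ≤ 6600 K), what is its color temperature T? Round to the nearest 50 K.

3600 K

ln(t − 10) = (147 + 305.0) / 138.5 = 3.2635.
t − 10 = e^3.2635 = 26.142, so t = 36.142.
T = 100·t = 3614 K → 3600 K to the nearest 50 K.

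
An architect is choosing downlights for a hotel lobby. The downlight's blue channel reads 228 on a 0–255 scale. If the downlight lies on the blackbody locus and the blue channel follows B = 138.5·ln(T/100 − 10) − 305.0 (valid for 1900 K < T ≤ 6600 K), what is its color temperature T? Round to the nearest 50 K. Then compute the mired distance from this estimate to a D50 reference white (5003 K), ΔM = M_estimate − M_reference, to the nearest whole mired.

ln(t − 10) = (228 + 305.0) / 138.5 = 3.8484.
t − 10 = e^3.8484 = 46.917, so t = 56.917.
T = 100·t = 5692 K → 5700 K to the nearest 50 K.
M_estimate = 10⁶/5700 = 175.44; M_reference = 10⁶/5003 = 199.88.
ΔM = 175.44 − 199.88 = -24.44 → -24 mireds.

-24 mireds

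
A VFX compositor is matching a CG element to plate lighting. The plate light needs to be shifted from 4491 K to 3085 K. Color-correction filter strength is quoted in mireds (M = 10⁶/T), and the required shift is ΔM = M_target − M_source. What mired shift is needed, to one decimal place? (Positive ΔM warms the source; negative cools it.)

M_source = 10⁶/4491 = 222.668; M_target = 10⁶/3085 = 324.149.
ΔM = 324.149 − 222.668 = 101.482 → +101.5 mireds, a warming shift.

+101.5 mireds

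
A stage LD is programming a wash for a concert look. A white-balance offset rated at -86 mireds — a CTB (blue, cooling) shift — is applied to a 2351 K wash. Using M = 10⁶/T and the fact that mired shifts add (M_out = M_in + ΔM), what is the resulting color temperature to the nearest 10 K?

2950 K

M_in = 10⁶/2351 = 425.35 mireds.
M_out = 425.35 + (-86) = 339.35 mireds.
T_out = 10⁶/339.35 = 2946.8 K → 2950 K.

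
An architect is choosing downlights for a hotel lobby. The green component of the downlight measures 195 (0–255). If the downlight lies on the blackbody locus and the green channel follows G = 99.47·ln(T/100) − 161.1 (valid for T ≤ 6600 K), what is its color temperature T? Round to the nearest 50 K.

ln t = (195 + 161.1) / 99.47 = 3.5800.
t = e^3.5800 = 35.873.
T = 100·t = 3587 K → 3600 K to the nearest 50 K.

3600 K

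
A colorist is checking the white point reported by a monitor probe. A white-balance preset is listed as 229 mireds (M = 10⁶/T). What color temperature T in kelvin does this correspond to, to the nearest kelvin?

T = 10⁶ / 229 = 4366.81 K → 4367 K.

4367 K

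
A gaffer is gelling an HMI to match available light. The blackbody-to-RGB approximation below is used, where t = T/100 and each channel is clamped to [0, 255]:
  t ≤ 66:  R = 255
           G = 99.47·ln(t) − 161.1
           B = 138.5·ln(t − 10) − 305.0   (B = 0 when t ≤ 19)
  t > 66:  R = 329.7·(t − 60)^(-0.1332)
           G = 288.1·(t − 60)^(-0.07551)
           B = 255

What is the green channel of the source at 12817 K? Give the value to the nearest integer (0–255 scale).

t = 12817/100 = 128.17; the t > 66 branch applies.
G = 288.1·(128.17 − 60)^(-0.07551) = 288.1·68.17^(-0.07551) = 288.1·0.72702 = 209.454.
Rounded: 209.

209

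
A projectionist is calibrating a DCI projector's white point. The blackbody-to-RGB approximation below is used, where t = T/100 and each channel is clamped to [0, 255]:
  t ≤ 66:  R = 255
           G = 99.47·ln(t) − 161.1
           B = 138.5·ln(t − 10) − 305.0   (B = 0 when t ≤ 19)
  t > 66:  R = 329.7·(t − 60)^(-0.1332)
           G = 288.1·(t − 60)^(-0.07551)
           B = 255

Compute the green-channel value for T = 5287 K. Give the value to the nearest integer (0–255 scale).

234

t = 5287/100 = 52.87; the t ≤ 66 branch applies.
G = 99.47·ln 52.87 − 161.1 = 99.47·3.9678 − 161.1 = 233.581.
Rounded: 234.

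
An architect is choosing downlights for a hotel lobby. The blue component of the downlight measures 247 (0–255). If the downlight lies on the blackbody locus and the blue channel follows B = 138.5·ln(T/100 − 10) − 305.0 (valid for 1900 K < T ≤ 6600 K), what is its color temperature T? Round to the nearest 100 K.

6400 K

ln(t − 10) = (247 + 305.0) / 138.5 = 3.9856.
t − 10 = e^3.9856 = 53.815, so t = 63.815.
T = 100·t = 6382 K → 6400 K to the nearest 100 K.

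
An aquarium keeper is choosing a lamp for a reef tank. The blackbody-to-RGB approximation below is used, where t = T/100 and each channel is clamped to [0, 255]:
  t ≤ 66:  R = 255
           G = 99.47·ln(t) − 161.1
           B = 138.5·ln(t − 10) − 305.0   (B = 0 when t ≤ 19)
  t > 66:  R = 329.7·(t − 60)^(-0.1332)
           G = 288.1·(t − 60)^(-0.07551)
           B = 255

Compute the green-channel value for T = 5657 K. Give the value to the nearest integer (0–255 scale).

240

t = 5657/100 = 56.57; the t ≤ 66 branch applies.
G = 99.47·ln 56.57 − 161.1 = 99.47·4.0355 − 161.1 = 240.309.
Rounded: 240.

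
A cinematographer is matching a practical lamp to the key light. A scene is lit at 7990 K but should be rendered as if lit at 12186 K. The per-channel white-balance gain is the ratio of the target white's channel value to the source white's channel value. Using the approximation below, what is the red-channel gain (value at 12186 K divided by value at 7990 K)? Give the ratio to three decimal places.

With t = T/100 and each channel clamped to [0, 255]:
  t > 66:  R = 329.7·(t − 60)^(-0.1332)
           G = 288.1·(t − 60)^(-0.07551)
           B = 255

At 7990 K (t = 79.9):
  R = 329.7·(79.9 − 60)^(-0.1332) = 329.7·19.9^(-0.1332) = 329.7·0.67142 = 221.366.
At 12186 K (t = 121.86):
  R = 329.7·(121.86 − 60)^(-0.1332) = 329.7·61.86^(-0.1332) = 329.7·0.57728 = 190.328.
Gain = 190.328 / 221.366 = 0.8598 → 0.860.

0.860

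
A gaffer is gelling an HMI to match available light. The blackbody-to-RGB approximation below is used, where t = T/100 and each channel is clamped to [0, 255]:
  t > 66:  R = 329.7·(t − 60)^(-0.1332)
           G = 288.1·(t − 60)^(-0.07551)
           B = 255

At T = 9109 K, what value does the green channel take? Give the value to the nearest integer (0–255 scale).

t = 9109/100 = 91.09; the t > 66 branch applies.
G = 288.1·(91.09 − 60)^(-0.07551) = 288.1·31.09^(-0.07551) = 288.1·0.77142 = 222.247.
Rounded: 222.

222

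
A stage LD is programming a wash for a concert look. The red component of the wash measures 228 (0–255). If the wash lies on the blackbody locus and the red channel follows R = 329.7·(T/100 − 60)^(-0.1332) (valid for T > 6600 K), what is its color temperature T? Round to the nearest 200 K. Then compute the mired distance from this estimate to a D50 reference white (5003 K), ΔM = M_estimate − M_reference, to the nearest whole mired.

(t − 60)^(-0.1332) = 228/329.7 = 0.69154.
t − 60 = 0.69154^(1/-0.1332) = 0.69154^(-7.508) = 15.943, so t = 75.943.
T = 100·t = 7594 K → 7600 K to the nearest 200 K.
M_estimate = 10⁶/7600 = 131.58; M_reference = 10⁶/5003 = 199.88.
ΔM = 131.58 − 199.88 = -68.30 → -68 mireds.

-68 mireds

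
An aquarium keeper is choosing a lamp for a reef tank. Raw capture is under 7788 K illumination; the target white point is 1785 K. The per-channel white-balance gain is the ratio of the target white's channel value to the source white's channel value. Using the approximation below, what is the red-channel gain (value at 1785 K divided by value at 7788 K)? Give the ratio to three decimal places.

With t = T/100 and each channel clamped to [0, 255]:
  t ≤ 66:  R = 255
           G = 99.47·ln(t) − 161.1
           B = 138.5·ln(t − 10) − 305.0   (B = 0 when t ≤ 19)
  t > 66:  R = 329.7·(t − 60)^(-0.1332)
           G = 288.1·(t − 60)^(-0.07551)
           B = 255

At 7788 K (t = 77.88):
  R = 329.7·(77.88 − 60)^(-0.1332) = 329.7·17.88^(-0.1332) = 329.7·0.68106 = 224.545.
At 1785 K (t = 17.85):
  R = 255 by definition for t ≤ 66.
Gain = 255.000 / 224.545 = 1.1356 → 1.136.

1.136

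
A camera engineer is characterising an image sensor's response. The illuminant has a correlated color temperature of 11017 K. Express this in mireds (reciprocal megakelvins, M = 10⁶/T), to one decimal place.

M = 10⁶ / 11017 = 90.769 → 90.8 mireds.

90.8 mireds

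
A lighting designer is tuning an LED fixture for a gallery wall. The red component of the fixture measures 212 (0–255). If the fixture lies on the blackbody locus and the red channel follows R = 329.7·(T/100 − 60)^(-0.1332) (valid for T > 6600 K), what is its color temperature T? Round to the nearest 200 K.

(t − 60)^(-0.1332) = 212/329.7 = 0.64301.
t − 60 = 0.64301^(1/-0.1332) = 0.64301^(-7.508) = 27.530, so t = 87.530.
T = 100·t = 8753 K → 8800 K to the nearest 200 K.

8800 K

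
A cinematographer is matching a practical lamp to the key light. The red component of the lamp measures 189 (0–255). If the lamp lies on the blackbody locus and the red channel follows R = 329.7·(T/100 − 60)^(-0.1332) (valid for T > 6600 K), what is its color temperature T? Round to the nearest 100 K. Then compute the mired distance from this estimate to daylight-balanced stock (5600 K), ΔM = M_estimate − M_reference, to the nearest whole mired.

(t − 60)^(-0.1332) = 189/329.7 = 0.57325.
t − 60 = 0.57325^(1/-0.1332) = 0.57325^(-7.508) = 65.199, so t = 125.199.
T = 100·t = 12520 K → 12500 K to the nearest 100 K.
M_estimate = 10⁶/12500 = 80.00; M_reference = 10⁶/5600 = 178.57.
ΔM = 80.00 − 178.57 = -98.57 → -99 mireds.

-99 mireds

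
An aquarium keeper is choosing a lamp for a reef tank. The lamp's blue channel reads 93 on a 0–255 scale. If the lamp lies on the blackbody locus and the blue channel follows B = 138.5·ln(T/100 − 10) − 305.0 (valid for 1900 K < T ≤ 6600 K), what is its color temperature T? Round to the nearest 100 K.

ln(t − 10) = (93 + 305.0) / 138.5 = 2.8736.
t − 10 = e^2.8736 = 17.701, so t = 27.701.
T = 100·t = 2770 K → 2800 K to the nearest 100 K.

2800 K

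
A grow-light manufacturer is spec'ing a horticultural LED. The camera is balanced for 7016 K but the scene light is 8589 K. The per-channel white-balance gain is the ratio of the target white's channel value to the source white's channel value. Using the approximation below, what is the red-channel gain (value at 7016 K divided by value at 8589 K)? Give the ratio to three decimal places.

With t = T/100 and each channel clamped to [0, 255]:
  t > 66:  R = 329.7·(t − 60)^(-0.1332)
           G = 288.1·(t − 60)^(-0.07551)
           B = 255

1.133

At 8589 K (t = 85.89):
  R = 329.7·(85.89 − 60)^(-0.1332) = 329.7·25.89^(-0.1332) = 329.7·0.64829 = 213.742.
At 7016 K (t = 70.16):
  R = 329.7·(70.16 − 60)^(-0.1332) = 329.7·10.16^(-0.1332) = 329.7·0.73431 = 242.103.
Gain = 242.103 / 213.742 = 1.1327 → 1.133.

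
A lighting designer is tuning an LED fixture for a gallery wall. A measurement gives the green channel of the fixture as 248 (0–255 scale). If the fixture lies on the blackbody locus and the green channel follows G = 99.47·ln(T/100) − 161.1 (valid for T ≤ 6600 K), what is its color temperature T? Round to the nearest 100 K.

6100 K

ln t = (248 + 161.1) / 99.47 = 4.1128.
t = e^4.1128 = 61.117.
T = 100·t = 6112 K → 6100 K to the nearest 100 K.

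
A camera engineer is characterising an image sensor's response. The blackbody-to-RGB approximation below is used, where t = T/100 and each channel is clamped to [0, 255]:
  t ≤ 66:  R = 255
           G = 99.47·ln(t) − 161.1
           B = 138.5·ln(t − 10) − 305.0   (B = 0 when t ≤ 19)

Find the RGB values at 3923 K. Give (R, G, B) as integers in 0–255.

(255, 204, 162)

t = 3923/100 = 39.23; the t ≤ 66 branch applies.
R = 255 by definition for t ≤ 66.
G = 99.47·ln 39.23 − 161.1 = 99.47·3.6694 − 161.1 = 203.899.
B = 138.5·ln(39.23 − 10) − 305.0 = 138.5·ln 29.23 − 305.0 = 138.5·3.3752 − 305.0 = 162.465.
Rounded: (255, 204, 162).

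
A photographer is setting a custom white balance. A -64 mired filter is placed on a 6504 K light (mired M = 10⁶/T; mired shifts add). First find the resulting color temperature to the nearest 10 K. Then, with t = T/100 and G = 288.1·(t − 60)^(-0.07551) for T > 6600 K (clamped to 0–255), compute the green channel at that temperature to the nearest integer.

214

M_in = 10⁶/6504 = 153.75; M_out = 153.75 + (-64) = 89.75.
T_out = 10⁶/89.75 = 11141.9 K → 11140 K; t = 111.4.
G = 288.1·(111.4 − 60)^(-0.07551) = 288.1·51.4^(-0.07551) = 288.1·0.74269 = 213.968.
Rounded: 214.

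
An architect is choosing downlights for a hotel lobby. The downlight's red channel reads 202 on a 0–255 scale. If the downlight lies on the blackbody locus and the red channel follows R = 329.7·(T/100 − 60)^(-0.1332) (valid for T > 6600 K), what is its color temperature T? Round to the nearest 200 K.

(t − 60)^(-0.1332) = 202/329.7 = 0.61268.
t − 60 = 0.61268^(1/-0.1332) = 0.61268^(-7.508) = 39.569, so t = 99.569.
T = 100·t = 9957 K → 10000 K to the nearest 200 K.

10000 K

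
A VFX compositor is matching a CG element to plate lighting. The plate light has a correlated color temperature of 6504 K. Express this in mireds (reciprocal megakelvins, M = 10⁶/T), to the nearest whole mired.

154 mireds

M = 10⁶ / 6504 = 153.752 → 154 mireds.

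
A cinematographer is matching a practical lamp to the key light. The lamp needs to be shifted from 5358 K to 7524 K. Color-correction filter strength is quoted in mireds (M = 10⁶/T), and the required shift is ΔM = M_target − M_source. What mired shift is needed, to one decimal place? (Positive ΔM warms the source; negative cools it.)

M_source = 10⁶/5358 = 186.637; M_target = 10⁶/7524 = 132.908.
ΔM = 132.908 − 186.637 = -53.729 → -53.7 mireds, a cooling shift.

-53.7 mireds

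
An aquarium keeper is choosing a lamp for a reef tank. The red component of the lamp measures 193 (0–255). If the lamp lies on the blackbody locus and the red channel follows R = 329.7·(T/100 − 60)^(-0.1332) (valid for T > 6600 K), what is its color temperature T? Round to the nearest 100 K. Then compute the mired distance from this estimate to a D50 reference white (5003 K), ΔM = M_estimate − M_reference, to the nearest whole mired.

(t − 60)^(-0.1332) = 193/329.7 = 0.58538.
t − 60 = 0.58538^(1/-0.1332) = 0.58538^(-7.508) = 55.713, so t = 115.713.
T = 100·t = 11571 K → 11600 K to the nearest 100 K.
M_estimate = 10⁶/11600 = 86.21; M_reference = 10⁶/5003 = 199.88.
ΔM = 86.21 − 199.88 = -113.67 → -114 mireds.

-114 mireds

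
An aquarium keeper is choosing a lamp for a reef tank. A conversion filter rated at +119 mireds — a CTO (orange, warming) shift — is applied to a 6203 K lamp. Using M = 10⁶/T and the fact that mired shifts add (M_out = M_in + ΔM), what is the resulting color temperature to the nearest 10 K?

M_in = 10⁶/6203 = 161.21 mireds.
M_out = 161.21 + (+119) = 280.21 mireds.
T_out = 10⁶/280.21 = 3568.7 K → 3570 K.

3570 K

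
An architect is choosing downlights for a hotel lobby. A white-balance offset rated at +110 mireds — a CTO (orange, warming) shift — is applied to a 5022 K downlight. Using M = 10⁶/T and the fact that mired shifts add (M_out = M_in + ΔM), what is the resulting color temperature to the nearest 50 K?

M_in = 10⁶/5022 = 199.12 mireds.
M_out = 199.12 + (+110) = 309.12 mireds.
T_out = 10⁶/309.12 = 3234.9 K → 3250 K.

3250 K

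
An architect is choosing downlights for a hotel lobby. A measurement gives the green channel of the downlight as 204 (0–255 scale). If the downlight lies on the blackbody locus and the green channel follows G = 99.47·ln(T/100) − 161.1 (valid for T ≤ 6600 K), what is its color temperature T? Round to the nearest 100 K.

ln t = (204 + 161.1) / 99.47 = 3.6705.
t = e^3.6705 = 39.270.
T = 100·t = 3927 K → 3900 K to the nearest 100 K.

3900 K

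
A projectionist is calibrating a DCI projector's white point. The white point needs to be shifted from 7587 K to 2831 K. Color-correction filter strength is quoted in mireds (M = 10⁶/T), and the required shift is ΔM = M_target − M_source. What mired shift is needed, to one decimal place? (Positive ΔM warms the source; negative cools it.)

+221.4 mireds

M_source = 10⁶/7587 = 131.804; M_target = 10⁶/2831 = 353.232.
ΔM = 353.232 − 131.804 = 221.428 → +221.4 mireds, a warming shift.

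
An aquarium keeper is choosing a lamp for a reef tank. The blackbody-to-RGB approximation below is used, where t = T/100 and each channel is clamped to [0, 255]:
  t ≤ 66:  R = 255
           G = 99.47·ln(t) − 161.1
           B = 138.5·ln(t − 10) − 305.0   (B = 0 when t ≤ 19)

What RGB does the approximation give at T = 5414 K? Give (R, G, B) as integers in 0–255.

(255, 236, 220)

t = 5414/100 = 54.14; the t ≤ 66 branch applies.
R = 255 by definition for t ≤ 66.
G = 99.47·ln 54.14 − 161.1 = 99.47·3.9916 − 161.1 = 235.942.
B = 138.5·ln(54.14 − 10) − 305.0 = 138.5·ln 44.14 − 305.0 = 138.5·3.7874 − 305.0 = 219.550.
Rounded: (255, 236, 220).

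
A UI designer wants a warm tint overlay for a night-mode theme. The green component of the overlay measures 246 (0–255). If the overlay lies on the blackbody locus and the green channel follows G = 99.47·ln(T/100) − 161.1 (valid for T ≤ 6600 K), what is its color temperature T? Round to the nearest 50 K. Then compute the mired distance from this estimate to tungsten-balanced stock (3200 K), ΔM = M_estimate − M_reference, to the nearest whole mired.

ln t = (246 + 161.1) / 99.47 = 4.0927.
t = e^4.0927 = 59.901.
T = 100·t = 5990 K → 6000 K to the nearest 50 K.
M_estimate = 10⁶/6000 = 166.67; M_reference = 10⁶/3200 = 312.50.
ΔM = 166.67 − 312.50 = -145.83 → -146 mireds.

-146 mireds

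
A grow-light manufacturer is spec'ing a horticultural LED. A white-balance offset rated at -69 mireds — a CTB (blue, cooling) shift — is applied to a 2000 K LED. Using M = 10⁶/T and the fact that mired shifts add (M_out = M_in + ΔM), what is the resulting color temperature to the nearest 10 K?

2320 K

M_in = 10⁶/2000 = 500.00 mireds.
M_out = 500.00 + (-69) = 431.00 mireds.
T_out = 10⁶/431.00 = 2320.2 K → 2320 K.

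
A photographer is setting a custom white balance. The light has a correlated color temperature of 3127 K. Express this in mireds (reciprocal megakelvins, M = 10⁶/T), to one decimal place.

319.8 mireds

M = 10⁶ / 3127 = 319.795 → 319.8 mireds.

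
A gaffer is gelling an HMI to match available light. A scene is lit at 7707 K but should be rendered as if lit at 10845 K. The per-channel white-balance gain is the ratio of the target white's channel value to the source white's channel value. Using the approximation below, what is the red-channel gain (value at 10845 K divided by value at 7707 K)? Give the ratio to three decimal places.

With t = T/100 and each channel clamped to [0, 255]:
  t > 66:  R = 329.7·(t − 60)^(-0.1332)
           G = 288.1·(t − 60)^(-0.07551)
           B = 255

0.870

At 7707 K (t = 77.07):
  R = 329.7·(77.07 − 60)^(-0.1332) = 329.7·17.07^(-0.1332) = 329.7·0.68528 = 225.936.
At 10845 K (t = 108.45):
  R = 329.7·(108.45 − 60)^(-0.1332) = 329.7·48.45^(-0.1332) = 329.7·0.59637 = 196.625.
Gain = 196.625 / 225.936 = 0.8703 → 0.870.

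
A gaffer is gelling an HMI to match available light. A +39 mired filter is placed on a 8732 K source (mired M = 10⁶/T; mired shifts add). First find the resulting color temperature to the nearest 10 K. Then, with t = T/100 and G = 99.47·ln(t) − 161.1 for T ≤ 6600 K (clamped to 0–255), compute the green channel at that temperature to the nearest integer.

M_in = 10⁶/8732 = 114.52; M_out = 114.52 + (+39) = 153.52.
T_out = 10⁶/153.52 = 6513.8 K → 6510 K; t = 65.1.
G = 99.47·ln 65.1 − 161.1 = 99.47·4.1759 − 161.1 = 254.279.
Rounded: 254.

254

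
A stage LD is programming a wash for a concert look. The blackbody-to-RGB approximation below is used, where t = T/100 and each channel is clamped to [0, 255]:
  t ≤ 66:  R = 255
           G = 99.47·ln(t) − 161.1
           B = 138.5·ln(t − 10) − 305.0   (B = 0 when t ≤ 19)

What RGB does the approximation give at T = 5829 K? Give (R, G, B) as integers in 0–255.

(255, 243, 232)

t = 5829/100 = 58.29; the t ≤ 66 branch applies.
R = 255 by definition for t ≤ 66.
G = 99.47·ln 58.29 − 161.1 = 99.47·4.0654 − 161.1 = 243.288.
B = 138.5·ln(58.29 − 10) − 305.0 = 138.5·ln 48.29 − 305.0 = 138.5·3.8772 − 305.0 = 231.996.
Rounded: (255, 243, 232).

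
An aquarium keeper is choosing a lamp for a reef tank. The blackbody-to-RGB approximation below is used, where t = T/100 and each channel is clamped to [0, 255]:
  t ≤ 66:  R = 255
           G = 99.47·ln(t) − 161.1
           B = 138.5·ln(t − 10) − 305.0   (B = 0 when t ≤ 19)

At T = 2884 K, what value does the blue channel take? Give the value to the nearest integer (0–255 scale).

102

t = 2884/100 = 28.84; the t ≤ 66 branch applies.
B = 138.5·ln(28.84 − 10) − 305.0 = 138.5·ln 18.84 − 305.0 = 138.5·2.9360 − 305.0 = 101.634.
Rounded: 102.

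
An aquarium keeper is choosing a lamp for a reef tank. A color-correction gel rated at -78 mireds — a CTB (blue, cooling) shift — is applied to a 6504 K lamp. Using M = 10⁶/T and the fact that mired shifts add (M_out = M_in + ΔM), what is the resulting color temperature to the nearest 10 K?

13200 K

M_in = 10⁶/6504 = 153.75 mireds.
M_out = 153.75 + (-78) = 75.75 mireds.
T_out = 10⁶/75.75 = 13201.1 K → 13200 K.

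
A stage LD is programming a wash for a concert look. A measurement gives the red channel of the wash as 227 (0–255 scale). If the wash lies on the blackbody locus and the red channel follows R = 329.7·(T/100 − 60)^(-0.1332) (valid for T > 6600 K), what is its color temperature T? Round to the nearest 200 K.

7600 K

(t − 60)^(-0.1332) = 227/329.7 = 0.68850.
t − 60 = 0.68850^(1/-0.1332) = 0.68850^(-7.508) = 16.478, so t = 76.478.
T = 100·t = 7648 K → 7600 K to the nearest 200 K.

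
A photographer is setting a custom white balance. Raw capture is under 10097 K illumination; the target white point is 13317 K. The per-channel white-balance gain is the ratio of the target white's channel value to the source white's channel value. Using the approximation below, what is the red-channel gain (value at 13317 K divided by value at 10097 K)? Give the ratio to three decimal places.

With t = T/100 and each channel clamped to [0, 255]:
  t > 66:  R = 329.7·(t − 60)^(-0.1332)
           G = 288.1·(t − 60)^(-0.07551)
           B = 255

At 10097 K (t = 100.97):
  R = 329.7·(100.97 − 60)^(-0.1332) = 329.7·40.97^(-0.1332) = 329.7·0.60985 = 201.066.
At 13317 K (t = 133.17):
  R = 329.7·(133.17 − 60)^(-0.1332) = 329.7·73.17^(-0.1332) = 329.7·0.56451 = 186.119.
Gain = 186.119 / 201.066 = 0.9257 → 0.926.

0.926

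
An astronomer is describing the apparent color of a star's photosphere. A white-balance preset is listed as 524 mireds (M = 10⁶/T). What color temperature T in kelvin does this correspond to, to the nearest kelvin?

1908 K

T = 10⁶ / 524 = 1908.40 K → 1908 K.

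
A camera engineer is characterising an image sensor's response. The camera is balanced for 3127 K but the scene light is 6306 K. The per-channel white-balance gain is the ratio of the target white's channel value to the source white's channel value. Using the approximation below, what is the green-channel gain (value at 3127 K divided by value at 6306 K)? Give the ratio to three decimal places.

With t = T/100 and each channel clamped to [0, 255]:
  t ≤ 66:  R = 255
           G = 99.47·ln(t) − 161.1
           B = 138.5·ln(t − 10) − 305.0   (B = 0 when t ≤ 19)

0.722

At 6306 K (t = 63.06):
  G = 99.47·ln 63.06 − 161.1 = 99.47·4.1441 − 161.1 = 251.112.
At 3127 K (t = 31.27):
  G = 99.47·ln 31.27 − 161.1 = 99.47·3.4427 − 161.1 = 181.341.
Gain = 181.341 / 251.112 = 0.7222 → 0.722.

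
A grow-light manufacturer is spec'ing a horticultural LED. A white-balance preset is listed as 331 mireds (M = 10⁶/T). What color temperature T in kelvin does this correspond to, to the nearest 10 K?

T = 10⁶ / 331 = 3021.15 K → 3020 K.

3020 K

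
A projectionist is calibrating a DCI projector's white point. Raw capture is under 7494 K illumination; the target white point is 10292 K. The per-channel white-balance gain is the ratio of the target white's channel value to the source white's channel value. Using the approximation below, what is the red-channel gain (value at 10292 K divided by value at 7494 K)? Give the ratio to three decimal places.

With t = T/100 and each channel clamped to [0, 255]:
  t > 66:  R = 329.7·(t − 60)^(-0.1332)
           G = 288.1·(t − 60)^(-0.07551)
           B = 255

At 7494 K (t = 74.94):
  R = 329.7·(74.94 − 60)^(-0.1332) = 329.7·14.94^(-0.1332) = 329.7·0.69755 = 229.983.
At 10292 K (t = 102.92):
  R = 329.7·(102.92 − 60)^(-0.1332) = 329.7·42.92^(-0.1332) = 329.7·0.60608 = 199.824.
Gain = 199.824 / 229.983 = 0.8689 → 0.869.

0.869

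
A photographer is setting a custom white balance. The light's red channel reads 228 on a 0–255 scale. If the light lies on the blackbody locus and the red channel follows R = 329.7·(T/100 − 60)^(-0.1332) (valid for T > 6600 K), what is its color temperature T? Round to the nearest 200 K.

(t − 60)^(-0.1332) = 228/329.7 = 0.69154.
t − 60 = 0.69154^(1/-0.1332) = 0.69154^(-7.508) = 15.943, so t = 75.943.
T = 100·t = 7594 K → 7600 K to the nearest 200 K.

7600 K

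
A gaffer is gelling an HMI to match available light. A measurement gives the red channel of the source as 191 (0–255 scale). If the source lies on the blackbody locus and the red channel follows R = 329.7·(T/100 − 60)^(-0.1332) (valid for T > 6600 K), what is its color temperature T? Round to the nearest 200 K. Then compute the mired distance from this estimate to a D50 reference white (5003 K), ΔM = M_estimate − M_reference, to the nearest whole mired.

-117 mireds

(t − 60)^(-0.1332) = 191/329.7 = 0.57931.
t − 60 = 0.57931^(1/-0.1332) = 0.57931^(-7.508) = 60.245, so t = 120.245.
T = 100·t = 12025 K → 12000 K to the nearest 200 K.
M_estimate = 10⁶/12000 = 83.33; M_reference = 10⁶/5003 = 199.88.
ΔM = 83.33 − 199.88 = -116.55 → -117 mireds.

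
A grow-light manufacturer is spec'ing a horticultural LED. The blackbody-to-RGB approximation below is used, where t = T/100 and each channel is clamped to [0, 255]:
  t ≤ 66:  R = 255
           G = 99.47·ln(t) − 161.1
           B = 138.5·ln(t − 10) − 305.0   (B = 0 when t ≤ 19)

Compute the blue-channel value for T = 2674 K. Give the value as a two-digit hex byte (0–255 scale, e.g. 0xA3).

t = 2674/100 = 26.74; the t ≤ 66 branch applies.
B = 138.5·ln(26.74 − 10) − 305.0 = 138.5·ln 16.74 − 305.0 = 138.5·2.8178 − 305.0 = 85.265.
Rounded: 85; in hex, 0x55.

0x55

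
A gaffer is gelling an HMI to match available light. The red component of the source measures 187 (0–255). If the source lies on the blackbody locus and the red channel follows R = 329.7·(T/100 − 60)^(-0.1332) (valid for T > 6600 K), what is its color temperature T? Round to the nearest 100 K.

13100 K

(t − 60)^(-0.1332) = 187/329.7 = 0.56718.
t − 60 = 0.56718^(1/-0.1332) = 0.56718^(-7.508) = 70.620, so t = 130.620.
T = 100·t = 13062 K → 13100 K to the nearest 100 K.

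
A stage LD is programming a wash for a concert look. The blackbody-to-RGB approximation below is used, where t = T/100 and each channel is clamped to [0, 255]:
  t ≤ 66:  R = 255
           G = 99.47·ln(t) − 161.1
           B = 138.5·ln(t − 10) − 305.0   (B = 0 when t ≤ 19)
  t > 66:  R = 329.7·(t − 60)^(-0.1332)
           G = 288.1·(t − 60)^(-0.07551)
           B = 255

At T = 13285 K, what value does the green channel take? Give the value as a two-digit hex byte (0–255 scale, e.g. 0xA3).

0xD0

t = 13285/100 = 132.85; the t > 66 branch applies.
G = 288.1·(132.85 − 60)^(-0.07551) = 288.1·72.85^(-0.07551) = 288.1·0.72338 = 208.406.
Rounded: 208; in hex, 0xD0.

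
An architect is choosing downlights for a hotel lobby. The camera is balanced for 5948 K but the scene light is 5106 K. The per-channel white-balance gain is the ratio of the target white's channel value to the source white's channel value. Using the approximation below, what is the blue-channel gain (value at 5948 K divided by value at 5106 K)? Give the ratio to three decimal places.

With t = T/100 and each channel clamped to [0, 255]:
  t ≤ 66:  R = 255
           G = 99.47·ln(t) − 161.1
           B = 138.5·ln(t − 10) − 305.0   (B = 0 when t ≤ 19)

1.123

At 5106 K (t = 51.06):
  B = 138.5·ln(51.06 − 10) − 305.0 = 138.5·ln 41.06 − 305.0 = 138.5·3.7150 − 305.0 = 209.532.
At 5948 K (t = 59.48):
  B = 138.5·ln(59.48 − 10) − 305.0 = 138.5·ln 49.48 − 305.0 = 138.5·3.9016 − 305.0 = 235.367.
Gain = 235.367 / 209.532 = 1.1233 → 1.123.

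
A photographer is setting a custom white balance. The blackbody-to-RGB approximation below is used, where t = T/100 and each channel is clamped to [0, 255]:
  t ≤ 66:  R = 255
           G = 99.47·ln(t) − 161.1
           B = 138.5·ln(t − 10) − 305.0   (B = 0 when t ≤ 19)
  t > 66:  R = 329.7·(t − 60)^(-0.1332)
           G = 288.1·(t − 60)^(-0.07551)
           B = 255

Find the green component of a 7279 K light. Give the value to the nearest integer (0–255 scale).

t = 7279/100 = 72.79; the t > 66 branch applies.
G = 288.1·(72.79 − 60)^(-0.07551) = 288.1·12.79^(-0.07551) = 288.1·0.82494 = 237.664.
Rounded: 238.

238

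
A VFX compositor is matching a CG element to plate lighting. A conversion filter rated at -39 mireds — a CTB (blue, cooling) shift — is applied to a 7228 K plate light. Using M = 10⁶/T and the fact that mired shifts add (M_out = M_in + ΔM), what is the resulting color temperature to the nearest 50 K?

10050 K

M_in = 10⁶/7228 = 138.35 mireds.
M_out = 138.35 + (-39) = 99.35 mireds.
T_out = 10⁶/99.35 = 10065.3 K → 10050 K.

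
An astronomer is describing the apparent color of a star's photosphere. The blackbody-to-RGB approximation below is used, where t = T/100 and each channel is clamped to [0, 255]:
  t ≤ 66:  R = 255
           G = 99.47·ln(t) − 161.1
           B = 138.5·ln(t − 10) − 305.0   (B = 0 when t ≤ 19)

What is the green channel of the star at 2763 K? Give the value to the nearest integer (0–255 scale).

t = 2763/100 = 27.63; the t ≤ 66 branch applies.
G = 99.47·ln 27.63 − 161.1 = 99.47·3.3189 − 161.1 = 169.031.
Rounded: 169.

169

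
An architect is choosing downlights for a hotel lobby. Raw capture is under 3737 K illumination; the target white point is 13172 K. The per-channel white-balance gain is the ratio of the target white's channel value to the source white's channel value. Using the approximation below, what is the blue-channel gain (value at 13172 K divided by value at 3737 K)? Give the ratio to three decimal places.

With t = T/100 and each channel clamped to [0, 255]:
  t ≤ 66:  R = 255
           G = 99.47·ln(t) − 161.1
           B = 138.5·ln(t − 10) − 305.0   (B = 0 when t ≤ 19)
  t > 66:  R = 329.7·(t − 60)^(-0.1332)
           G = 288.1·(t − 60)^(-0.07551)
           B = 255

1.663

At 3737 K (t = 37.37):
  B = 138.5·ln(37.37 − 10) − 305.0 = 138.5·ln 27.37 − 305.0 = 138.5·3.3094 − 305.0 = 153.358.
At 13172 K (t = 131.72):
  B = 255 by definition for t > 66.
Gain = 255.000 / 153.358 = 1.6628 → 1.663.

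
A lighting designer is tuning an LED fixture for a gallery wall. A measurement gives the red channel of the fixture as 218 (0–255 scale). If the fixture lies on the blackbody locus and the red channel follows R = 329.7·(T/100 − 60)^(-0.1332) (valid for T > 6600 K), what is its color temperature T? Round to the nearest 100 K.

8200 K

(t − 60)^(-0.1332) = 218/329.7 = 0.66121.
t − 60 = 0.66121^(1/-0.1332) = 0.66121^(-7.508) = 22.326, so t = 82.326.
T = 100·t = 8233 K → 8200 K to the nearest 100 K.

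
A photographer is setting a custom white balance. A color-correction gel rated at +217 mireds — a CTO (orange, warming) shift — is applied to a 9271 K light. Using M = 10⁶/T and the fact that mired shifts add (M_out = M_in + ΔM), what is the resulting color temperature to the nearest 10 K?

M_in = 10⁶/9271 = 107.86 mireds.
M_out = 107.86 + (+217) = 324.86 mireds.
T_out = 10⁶/324.86 = 3078.2 K → 3080 K.

3080 K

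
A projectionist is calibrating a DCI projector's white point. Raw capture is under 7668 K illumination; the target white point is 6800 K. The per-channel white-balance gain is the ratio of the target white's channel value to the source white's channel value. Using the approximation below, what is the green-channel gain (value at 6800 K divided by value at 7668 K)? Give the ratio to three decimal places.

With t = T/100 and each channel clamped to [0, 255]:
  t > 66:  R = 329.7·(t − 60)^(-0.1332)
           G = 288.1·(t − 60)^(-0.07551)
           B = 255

At 7668 K (t = 76.68):
  G = 288.1·(76.68 − 60)^(-0.07551) = 288.1·16.68^(-0.07551) = 288.1·0.80856 = 232.946.
At 6800 K (t = 68):
  G = 288.1·(68 − 60)^(-0.07551) = 288.1·8^(-0.07551) = 288.1·0.85469 = 246.236.
Gain = 246.236 / 232.946 = 1.0571 → 1.057.

1.057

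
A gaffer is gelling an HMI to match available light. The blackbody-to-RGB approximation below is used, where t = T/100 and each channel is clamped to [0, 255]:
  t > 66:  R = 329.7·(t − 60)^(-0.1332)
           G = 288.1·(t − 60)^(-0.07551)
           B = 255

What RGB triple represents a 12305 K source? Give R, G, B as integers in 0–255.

t = 12305/100 = 123.05; the t > 66 branch applies.
R = 329.7·(123.05 − 60)^(-0.1332) = 329.7·63.05^(-0.1332) = 329.7·0.57581 = 189.846.
G = 288.1·(123.05 − 60)^(-0.07551) = 288.1·63.05^(-0.07551) = 288.1·0.73132 = 210.692.
B = 255 by definition for t > 66.
Rounded: (190, 211, 255).

R=190, G=211, B=255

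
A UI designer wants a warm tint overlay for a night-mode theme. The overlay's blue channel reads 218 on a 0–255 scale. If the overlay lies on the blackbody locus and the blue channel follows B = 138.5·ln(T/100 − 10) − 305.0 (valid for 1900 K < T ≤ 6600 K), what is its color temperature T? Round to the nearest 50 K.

ln(t − 10) = (218 + 305.0) / 138.5 = 3.7762.
t − 10 = e^3.7762 = 43.649, so t = 53.649.
T = 100·t = 5365 K → 5350 K to the nearest 50 K.

5350 K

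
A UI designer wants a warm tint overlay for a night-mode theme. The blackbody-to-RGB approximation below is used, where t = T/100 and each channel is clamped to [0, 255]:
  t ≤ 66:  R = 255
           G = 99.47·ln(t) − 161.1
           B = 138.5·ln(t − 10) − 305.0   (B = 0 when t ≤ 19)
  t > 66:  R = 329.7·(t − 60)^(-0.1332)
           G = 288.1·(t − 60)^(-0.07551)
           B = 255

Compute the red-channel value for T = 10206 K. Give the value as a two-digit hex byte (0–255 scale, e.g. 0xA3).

0xC8

t = 10206/100 = 102.06; the t > 66 branch applies.
R = 329.7·(102.06 − 60)^(-0.1332) = 329.7·42.06^(-0.1332) = 329.7·0.60772 = 200.364.
Rounded: 200; in hex, 0xC8.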